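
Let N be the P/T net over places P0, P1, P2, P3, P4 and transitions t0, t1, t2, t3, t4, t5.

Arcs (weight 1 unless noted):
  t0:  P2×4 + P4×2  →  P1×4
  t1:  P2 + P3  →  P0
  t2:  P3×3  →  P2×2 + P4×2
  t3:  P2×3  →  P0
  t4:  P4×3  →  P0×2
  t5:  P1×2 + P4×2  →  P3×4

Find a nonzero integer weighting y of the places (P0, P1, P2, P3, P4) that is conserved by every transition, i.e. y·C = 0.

y = (P0:3, P1:2, P2:1, P3:2, P4:2)

Incidence matrix C (rows=places, cols=transitions):
       t0   t1   t2   t3   t4   t5
   P0   0    1    0    1    2    0
   P1   4    0    0    0    0   -2
   P2  -4   -1    2   -3    0    0
   P3   0   -1   -3    0    0    4
   P4  -2    0    2    0   -3   -2

Candidate y = [3, 2, 1, 2, 2]; check y·C column-wise:
  col t0: 3·0 + 2·4 + 1·-4 + 2·0 + 2·-2 = 0
  col t1: 3·1 + 2·0 + 1·-1 + 2·-1 + 2·0 = 0
  col t2: 3·0 + 2·0 + 1·2 + 2·-3 + 2·2 = 0
  col t3: 3·1 + 2·0 + 1·-3 + 2·0 + 2·0 = 0
  col t4: 3·2 + 2·0 + 1·0 + 2·0 + 2·-3 = 0
  col t5: 3·0 + 2·-2 + 1·0 + 2·4 + 2·-2 = 0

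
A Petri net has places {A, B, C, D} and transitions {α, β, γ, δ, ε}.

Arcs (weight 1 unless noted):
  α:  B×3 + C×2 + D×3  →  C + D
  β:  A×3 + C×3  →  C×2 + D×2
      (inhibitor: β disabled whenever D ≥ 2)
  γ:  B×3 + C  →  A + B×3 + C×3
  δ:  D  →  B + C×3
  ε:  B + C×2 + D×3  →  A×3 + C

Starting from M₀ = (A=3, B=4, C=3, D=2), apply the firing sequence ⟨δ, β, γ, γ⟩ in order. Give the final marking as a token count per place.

step 1: fire δ:  (A=3, B=4, C=3, D=2) → (A=3, B=5, C=6, D=1)
step 2: fire β:  (A=3, B=5, C=6, D=1) → (A=0, B=5, C=5, D=3)
step 3: fire γ:  (A=0, B=5, C=5, D=3) → (A=1, B=5, C=7, D=3)
step 4: fire γ:  (A=1, B=5, C=7, D=3) → (A=2, B=5, C=9, D=3)

(A=2, B=5, C=9, D=3)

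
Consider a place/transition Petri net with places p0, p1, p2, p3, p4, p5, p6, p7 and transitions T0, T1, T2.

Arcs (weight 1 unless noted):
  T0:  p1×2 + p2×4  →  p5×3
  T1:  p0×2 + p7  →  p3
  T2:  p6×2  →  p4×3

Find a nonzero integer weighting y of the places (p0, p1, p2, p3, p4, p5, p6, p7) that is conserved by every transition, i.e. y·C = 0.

Incidence matrix C (rows=places, cols=transitions):
       T0   T1   T2
   p0   0   -2    0
   p1  -2    0    0
   p2  -4    0    0
   p3   0    1    0
   p4   0    0    3
   p5   3    0    0
   p6   0    0   -2
   p7   0   -1    0

Candidate y = [0, 2, -1, 0, 0, 0, 0, 0]; check y·C column-wise:
  col T0: 2·-2 + -1·-4 + 0·3 = 0
  col T1: 0·-2 + 2·0 + -1·0 + 0·1 + 0·-1 = 0
  col T2: 2·0 + -1·0 + 0·3 + 0·-2 = 0

y = (p0:0, p1:2, p2:-1, p3:0, p4:0, p5:0, p6:0, p7:0)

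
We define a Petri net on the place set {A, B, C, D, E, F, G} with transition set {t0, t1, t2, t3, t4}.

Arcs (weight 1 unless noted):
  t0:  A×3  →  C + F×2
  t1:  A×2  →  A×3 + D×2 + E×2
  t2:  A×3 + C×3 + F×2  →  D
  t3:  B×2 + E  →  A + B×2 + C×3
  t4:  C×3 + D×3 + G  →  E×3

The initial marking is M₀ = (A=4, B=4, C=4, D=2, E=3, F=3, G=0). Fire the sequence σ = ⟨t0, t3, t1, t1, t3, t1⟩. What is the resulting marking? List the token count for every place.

(A=6, B=4, C=11, D=8, E=7, F=5, G=0)

step 1: fire t0:  (A=4, B=4, C=4, D=2, E=3, F=3, G=0) → (A=1, B=4, C=5, D=2, E=3, F=5, G=0)
step 2: fire t3:  (A=1, B=4, C=5, D=2, E=3, F=5, G=0) → (A=2, B=4, C=8, D=2, E=2, F=5, G=0)
step 3: fire t1:  (A=2, B=4, C=8, D=2, E=2, F=5, G=0) → (A=3, B=4, C=8, D=4, E=4, F=5, G=0)
step 4: fire t1:  (A=3, B=4, C=8, D=4, E=4, F=5, G=0) → (A=4, B=4, C=8, D=6, E=6, F=5, G=0)
step 5: fire t3:  (A=4, B=4, C=8, D=6, E=6, F=5, G=0) → (A=5, B=4, C=11, D=6, E=5, F=5, G=0)
step 6: fire t1:  (A=5, B=4, C=11, D=6, E=5, F=5, G=0) → (A=6, B=4, C=11, D=8, E=7, F=5, G=0)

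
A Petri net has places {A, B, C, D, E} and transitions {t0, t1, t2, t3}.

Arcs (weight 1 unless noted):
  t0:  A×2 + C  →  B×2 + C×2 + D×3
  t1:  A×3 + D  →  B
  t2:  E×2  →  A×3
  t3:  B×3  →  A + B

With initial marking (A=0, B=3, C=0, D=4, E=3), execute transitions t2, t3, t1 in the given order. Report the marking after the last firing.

step 1: fire t2:  (A=0, B=3, C=0, D=4, E=3) → (A=3, B=3, C=0, D=4, E=1)
step 2: fire t3:  (A=3, B=3, C=0, D=4, E=1) → (A=4, B=1, C=0, D=4, E=1)
step 3: fire t1:  (A=4, B=1, C=0, D=4, E=1) → (A=1, B=2, C=0, D=3, E=1)

(A=1, B=2, C=0, D=3, E=1)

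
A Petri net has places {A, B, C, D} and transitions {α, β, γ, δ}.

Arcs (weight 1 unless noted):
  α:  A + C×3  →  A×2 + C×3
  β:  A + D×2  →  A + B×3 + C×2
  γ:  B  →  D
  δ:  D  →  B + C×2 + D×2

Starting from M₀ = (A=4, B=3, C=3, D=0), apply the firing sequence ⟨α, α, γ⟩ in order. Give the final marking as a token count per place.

(A=6, B=2, C=3, D=1)

step 1: fire α:  (A=4, B=3, C=3, D=0) → (A=5, B=3, C=3, D=0)
step 2: fire α:  (A=5, B=3, C=3, D=0) → (A=6, B=3, C=3, D=0)
step 3: fire γ:  (A=6, B=3, C=3, D=0) → (A=6, B=2, C=3, D=1)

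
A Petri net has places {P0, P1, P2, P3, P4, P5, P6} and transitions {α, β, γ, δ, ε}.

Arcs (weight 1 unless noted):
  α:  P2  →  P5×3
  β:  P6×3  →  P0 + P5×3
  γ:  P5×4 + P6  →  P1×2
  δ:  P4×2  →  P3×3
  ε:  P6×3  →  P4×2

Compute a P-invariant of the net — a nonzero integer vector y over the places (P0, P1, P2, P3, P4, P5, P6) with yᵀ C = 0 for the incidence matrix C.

y = (P0:3, P1:-2, P2:-3, P3:0, P4:0, P5:-1, P6:0)

Incidence matrix C (rows=places, cols=transitions):
        α    β    γ    δ    ε
   P0   0    1    0    0    0
   P1   0    0    2    0    0
   P2  -1    0    0    0    0
   P3   0    0    0    3    0
   P4   0    0    0   -2    2
   P5   3    3   -4    0    0
   P6   0   -3   -1    0   -3

Candidate y = [3, -2, -3, 0, 0, -1, 0]; check y·C column-wise:
  col α: 3·0 + -2·0 + -3·-1 + -1·3 = 0
  col β: 3·1 + -2·0 + -3·0 + -1·3 + 0·-3 = 0
  col γ: 3·0 + -2·2 + -3·0 + -1·-4 + 0·-1 = 0
  col δ: 3·0 + -2·0 + -3·0 + 0·3 + 0·-2 + -1·0 = 0
  col ε: 3·0 + -2·0 + -3·0 + 0·2 + -1·0 + 0·-3 = 0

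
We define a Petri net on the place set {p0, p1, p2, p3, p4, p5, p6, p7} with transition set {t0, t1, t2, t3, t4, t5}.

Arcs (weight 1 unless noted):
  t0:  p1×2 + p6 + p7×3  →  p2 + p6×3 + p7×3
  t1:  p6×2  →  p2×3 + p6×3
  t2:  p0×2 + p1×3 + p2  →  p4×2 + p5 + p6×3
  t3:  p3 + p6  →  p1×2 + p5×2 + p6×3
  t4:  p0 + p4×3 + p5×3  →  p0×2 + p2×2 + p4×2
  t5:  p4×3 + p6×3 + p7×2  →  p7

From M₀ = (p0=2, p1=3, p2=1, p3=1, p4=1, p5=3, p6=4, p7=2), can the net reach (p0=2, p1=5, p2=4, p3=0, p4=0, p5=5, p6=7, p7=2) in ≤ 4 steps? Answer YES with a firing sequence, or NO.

depth 0: 1 marking
depth 1: 4 markings reached so far
depth 2: 9 markings reached so far
depth 3: 15 markings reached so far
depth 4: 21 markings reached so far
target is not among the 21 markings reachable within 4 steps

NO — not reachable within 4 firings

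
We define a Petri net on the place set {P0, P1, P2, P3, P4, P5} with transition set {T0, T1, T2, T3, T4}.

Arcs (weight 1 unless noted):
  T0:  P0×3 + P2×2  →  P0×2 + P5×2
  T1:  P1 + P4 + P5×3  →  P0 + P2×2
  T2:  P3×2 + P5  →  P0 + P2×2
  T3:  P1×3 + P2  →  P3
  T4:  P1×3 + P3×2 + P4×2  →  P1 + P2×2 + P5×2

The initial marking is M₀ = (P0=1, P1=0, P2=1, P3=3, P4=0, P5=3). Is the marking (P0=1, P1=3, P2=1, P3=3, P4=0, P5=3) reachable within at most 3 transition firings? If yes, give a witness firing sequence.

NO — not reachable within 3 firings

depth 0: 1 marking
depth 1: 2 markings reached so far
depth 2: 2 markings reached so far
(frontier empty at depth 2; search complete)
target is not among the 2 markings reachable within 3 steps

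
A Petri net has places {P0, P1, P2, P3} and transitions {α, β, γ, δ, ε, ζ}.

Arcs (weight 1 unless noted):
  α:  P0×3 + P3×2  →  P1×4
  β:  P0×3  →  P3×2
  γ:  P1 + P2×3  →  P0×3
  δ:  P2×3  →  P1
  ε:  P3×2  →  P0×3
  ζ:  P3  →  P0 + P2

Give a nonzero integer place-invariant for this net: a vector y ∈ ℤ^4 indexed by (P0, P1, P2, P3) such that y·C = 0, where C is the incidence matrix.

Incidence matrix C (rows=places, cols=transitions):
        α    β    γ    δ    ε    ζ
   P0  -3   -3    3    0    3    1
   P1   4    0   -1    1    0    0
   P2   0    0   -3   -3    0    1
   P3  -2    2    0    0   -2   -1

Candidate y = [2, 3, 1, 3]; check y·C column-wise:
  col α: 2·-3 + 3·4 + 1·0 + 3·-2 = 0
  col β: 2·-3 + 3·0 + 1·0 + 3·2 = 0
  col γ: 2·3 + 3·-1 + 1·-3 + 3·0 = 0
  col δ: 2·0 + 3·1 + 1·-3 + 3·0 = 0
  col ε: 2·3 + 3·0 + 1·0 + 3·-2 = 0
  col ζ: 2·1 + 3·0 + 1·1 + 3·-1 = 0

y = (P0:2, P1:3, P2:1, P3:3)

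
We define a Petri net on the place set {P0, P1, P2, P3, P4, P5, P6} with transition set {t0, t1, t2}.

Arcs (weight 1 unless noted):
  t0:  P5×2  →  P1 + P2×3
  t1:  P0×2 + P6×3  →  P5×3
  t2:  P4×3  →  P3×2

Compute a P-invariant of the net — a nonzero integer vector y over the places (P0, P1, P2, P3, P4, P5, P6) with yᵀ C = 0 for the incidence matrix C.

y = (P0:0, P1:3, P2:-1, P3:0, P4:0, P5:0, P6:0)

Incidence matrix C (rows=places, cols=transitions):
       t0   t1   t2
   P0   0   -2    0
   P1   1    0    0
   P2   3    0    0
   P3   0    0    2
   P4   0    0   -3
   P5  -2    3    0
   P6   0   -3    0

Candidate y = [0, 3, -1, 0, 0, 0, 0]; check y·C column-wise:
  col t0: 3·1 + -1·3 + 0·-2 = 0
  col t1: 0·-2 + 3·0 + -1·0 + 0·3 + 0·-3 = 0
  col t2: 3·0 + -1·0 + 0·2 + 0·-3 = 0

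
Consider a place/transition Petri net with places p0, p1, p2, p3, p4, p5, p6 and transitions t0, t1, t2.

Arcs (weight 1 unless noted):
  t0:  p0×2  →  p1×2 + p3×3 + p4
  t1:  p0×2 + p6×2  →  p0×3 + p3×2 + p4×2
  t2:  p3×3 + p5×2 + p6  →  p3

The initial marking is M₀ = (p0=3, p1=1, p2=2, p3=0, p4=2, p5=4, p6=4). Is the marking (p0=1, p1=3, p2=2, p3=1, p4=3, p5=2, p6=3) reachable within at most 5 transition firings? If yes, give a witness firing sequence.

step 1: fire t0:  (p0=3, p1=1, p2=2, p3=0, p4=2, p5=4, p6=4) → (p0=1, p1=3, p2=2, p3=3, p4=3, p5=4, p6=4)
step 2: fire t2:  (p0=1, p1=3, p2=2, p3=3, p4=3, p5=4, p6=4) → (p0=1, p1=3, p2=2, p3=1, p4=3, p5=2, p6=3)

YES — reachable via ⟨t0, t2⟩ (2 firings)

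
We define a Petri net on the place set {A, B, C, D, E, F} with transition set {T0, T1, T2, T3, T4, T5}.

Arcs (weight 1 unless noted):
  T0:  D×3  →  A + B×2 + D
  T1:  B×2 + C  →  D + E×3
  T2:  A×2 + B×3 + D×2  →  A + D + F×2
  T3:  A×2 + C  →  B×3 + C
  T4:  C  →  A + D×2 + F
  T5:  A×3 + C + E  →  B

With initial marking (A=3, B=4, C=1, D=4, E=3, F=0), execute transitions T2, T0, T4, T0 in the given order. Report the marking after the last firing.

step 1: fire T2:  (A=3, B=4, C=1, D=4, E=3, F=0) → (A=2, B=1, C=1, D=3, E=3, F=2)
step 2: fire T0:  (A=2, B=1, C=1, D=3, E=3, F=2) → (A=3, B=3, C=1, D=1, E=3, F=2)
step 3: fire T4:  (A=3, B=3, C=1, D=1, E=3, F=2) → (A=4, B=3, C=0, D=3, E=3, F=3)
step 4: fire T0:  (A=4, B=3, C=0, D=3, E=3, F=3) → (A=5, B=5, C=0, D=1, E=3, F=3)

(A=5, B=5, C=0, D=1, E=3, F=3)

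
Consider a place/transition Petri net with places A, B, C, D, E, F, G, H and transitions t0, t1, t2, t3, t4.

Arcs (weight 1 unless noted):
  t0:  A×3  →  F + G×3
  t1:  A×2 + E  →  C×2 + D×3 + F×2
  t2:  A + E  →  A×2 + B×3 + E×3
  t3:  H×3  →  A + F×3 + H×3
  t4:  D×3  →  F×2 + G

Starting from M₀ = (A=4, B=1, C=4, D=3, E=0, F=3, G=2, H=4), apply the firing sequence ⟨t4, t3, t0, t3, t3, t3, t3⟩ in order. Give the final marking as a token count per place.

step 1: fire t4:  (A=4, B=1, C=4, D=3, E=0, F=3, G=2, H=4) → (A=4, B=1, C=4, D=0, E=0, F=5, G=3, H=4)
step 2: fire t3:  (A=4, B=1, C=4, D=0, E=0, F=5, G=3, H=4) → (A=5, B=1, C=4, D=0, E=0, F=8, G=3, H=4)
step 3: fire t0:  (A=5, B=1, C=4, D=0, E=0, F=8, G=3, H=4) → (A=2, B=1, C=4, D=0, E=0, F=9, G=6, H=4)
step 4: fire t3:  (A=2, B=1, C=4, D=0, E=0, F=9, G=6, H=4) → (A=3, B=1, C=4, D=0, E=0, F=12, G=6, H=4)
step 5: fire t3:  (A=3, B=1, C=4, D=0, E=0, F=12, G=6, H=4) → (A=4, B=1, C=4, D=0, E=0, F=15, G=6, H=4)
step 6: fire t3:  (A=4, B=1, C=4, D=0, E=0, F=15, G=6, H=4) → (A=5, B=1, C=4, D=0, E=0, F=18, G=6, H=4)
step 7: fire t3:  (A=5, B=1, C=4, D=0, E=0, F=18, G=6, H=4) → (A=6, B=1, C=4, D=0, E=0, F=21, G=6, H=4)

(A=6, B=1, C=4, D=0, E=0, F=21, G=6, H=4)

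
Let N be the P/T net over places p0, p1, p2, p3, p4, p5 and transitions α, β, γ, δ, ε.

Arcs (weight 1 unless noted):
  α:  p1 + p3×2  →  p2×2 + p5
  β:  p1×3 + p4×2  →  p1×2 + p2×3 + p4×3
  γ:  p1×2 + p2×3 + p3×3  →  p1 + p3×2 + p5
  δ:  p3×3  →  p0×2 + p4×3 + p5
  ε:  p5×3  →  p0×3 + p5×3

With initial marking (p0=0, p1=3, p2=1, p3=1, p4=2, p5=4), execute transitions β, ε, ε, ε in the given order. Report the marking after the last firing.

step 1: fire β:  (p0=0, p1=3, p2=1, p3=1, p4=2, p5=4) → (p0=0, p1=2, p2=4, p3=1, p4=3, p5=4)
step 2: fire ε:  (p0=0, p1=2, p2=4, p3=1, p4=3, p5=4) → (p0=3, p1=2, p2=4, p3=1, p4=3, p5=4)
step 3: fire ε:  (p0=3, p1=2, p2=4, p3=1, p4=3, p5=4) → (p0=6, p1=2, p2=4, p3=1, p4=3, p5=4)
step 4: fire ε:  (p0=6, p1=2, p2=4, p3=1, p4=3, p5=4) → (p0=9, p1=2, p2=4, p3=1, p4=3, p5=4)

(p0=9, p1=2, p2=4, p3=1, p4=3, p5=4)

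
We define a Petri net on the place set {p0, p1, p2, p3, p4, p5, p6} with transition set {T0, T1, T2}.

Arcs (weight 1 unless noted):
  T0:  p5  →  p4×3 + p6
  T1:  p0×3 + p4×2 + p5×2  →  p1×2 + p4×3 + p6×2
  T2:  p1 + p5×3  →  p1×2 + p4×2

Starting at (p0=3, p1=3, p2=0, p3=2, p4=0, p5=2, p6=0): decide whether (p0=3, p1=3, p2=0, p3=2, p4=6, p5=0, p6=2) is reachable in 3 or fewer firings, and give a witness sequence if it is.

YES — reachable via ⟨T0, T0⟩ (2 firings)

step 1: fire T0:  (p0=3, p1=3, p2=0, p3=2, p4=0, p5=2, p6=0) → (p0=3, p1=3, p2=0, p3=2, p4=3, p5=1, p6=1)
step 2: fire T0:  (p0=3, p1=3, p2=0, p3=2, p4=3, p5=1, p6=1) → (p0=3, p1=3, p2=0, p3=2, p4=6, p5=0, p6=2)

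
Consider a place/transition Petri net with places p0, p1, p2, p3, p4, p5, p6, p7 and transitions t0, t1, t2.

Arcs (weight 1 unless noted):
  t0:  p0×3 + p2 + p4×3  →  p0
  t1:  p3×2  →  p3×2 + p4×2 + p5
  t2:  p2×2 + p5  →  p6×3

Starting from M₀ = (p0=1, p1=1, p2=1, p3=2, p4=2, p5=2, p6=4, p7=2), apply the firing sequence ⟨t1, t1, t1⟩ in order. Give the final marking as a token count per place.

step 1: fire t1:  (p0=1, p1=1, p2=1, p3=2, p4=2, p5=2, p6=4, p7=2) → (p0=1, p1=1, p2=1, p3=2, p4=4, p5=3, p6=4, p7=2)
step 2: fire t1:  (p0=1, p1=1, p2=1, p3=2, p4=4, p5=3, p6=4, p7=2) → (p0=1, p1=1, p2=1, p3=2, p4=6, p5=4, p6=4, p7=2)
step 3: fire t1:  (p0=1, p1=1, p2=1, p3=2, p4=6, p5=4, p6=4, p7=2) → (p0=1, p1=1, p2=1, p3=2, p4=8, p5=5, p6=4, p7=2)

(p0=1, p1=1, p2=1, p3=2, p4=8, p5=5, p6=4, p7=2)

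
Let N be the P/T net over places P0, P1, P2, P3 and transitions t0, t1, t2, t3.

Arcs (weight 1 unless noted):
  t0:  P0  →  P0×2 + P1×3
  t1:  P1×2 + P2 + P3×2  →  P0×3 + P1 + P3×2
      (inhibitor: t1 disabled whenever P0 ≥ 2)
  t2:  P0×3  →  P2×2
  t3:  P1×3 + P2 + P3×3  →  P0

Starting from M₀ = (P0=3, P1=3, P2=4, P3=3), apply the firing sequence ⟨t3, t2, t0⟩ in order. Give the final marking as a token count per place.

step 1: fire t3:  (P0=3, P1=3, P2=4, P3=3) → (P0=4, P1=0, P2=3, P3=0)
step 2: fire t2:  (P0=4, P1=0, P2=3, P3=0) → (P0=1, P1=0, P2=5, P3=0)
step 3: fire t0:  (P0=1, P1=0, P2=5, P3=0) → (P0=2, P1=3, P2=5, P3=0)

(P0=2, P1=3, P2=5, P3=0)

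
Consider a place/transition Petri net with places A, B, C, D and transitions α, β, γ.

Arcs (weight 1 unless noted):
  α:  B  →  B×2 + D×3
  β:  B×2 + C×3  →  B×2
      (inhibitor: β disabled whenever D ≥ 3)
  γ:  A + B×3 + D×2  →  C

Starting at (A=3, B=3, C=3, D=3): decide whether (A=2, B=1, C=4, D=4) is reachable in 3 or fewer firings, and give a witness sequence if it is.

step 1: fire α:  (A=3, B=3, C=3, D=3) → (A=3, B=4, C=3, D=6)
step 2: fire γ:  (A=3, B=4, C=3, D=6) → (A=2, B=1, C=4, D=4)

YES — reachable via ⟨α, γ⟩ (2 firings)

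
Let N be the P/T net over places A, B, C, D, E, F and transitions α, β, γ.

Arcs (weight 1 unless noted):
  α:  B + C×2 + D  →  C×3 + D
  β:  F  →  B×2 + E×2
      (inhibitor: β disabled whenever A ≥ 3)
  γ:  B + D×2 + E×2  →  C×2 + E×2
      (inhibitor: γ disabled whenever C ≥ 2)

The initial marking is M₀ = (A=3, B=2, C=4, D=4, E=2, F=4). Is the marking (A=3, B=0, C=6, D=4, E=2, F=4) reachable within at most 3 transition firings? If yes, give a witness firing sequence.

step 1: fire α:  (A=3, B=2, C=4, D=4, E=2, F=4) → (A=3, B=1, C=5, D=4, E=2, F=4)
step 2: fire α:  (A=3, B=1, C=5, D=4, E=2, F=4) → (A=3, B=0, C=6, D=4, E=2, F=4)

YES — reachable via ⟨α, α⟩ (2 firings)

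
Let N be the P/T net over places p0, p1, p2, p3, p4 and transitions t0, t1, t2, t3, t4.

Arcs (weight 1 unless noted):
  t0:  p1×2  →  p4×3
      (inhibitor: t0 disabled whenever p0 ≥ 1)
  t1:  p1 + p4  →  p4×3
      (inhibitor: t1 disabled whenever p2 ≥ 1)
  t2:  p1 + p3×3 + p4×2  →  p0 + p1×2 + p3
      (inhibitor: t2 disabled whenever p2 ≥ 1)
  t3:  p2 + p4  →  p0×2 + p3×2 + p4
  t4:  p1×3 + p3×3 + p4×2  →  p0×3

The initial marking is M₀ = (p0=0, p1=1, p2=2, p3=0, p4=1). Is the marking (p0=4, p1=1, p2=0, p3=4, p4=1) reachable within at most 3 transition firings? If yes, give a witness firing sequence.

YES — reachable via ⟨t3, t3⟩ (2 firings)

step 1: fire t3:  (p0=0, p1=1, p2=2, p3=0, p4=1) → (p0=2, p1=1, p2=1, p3=2, p4=1)
step 2: fire t3:  (p0=2, p1=1, p2=1, p3=2, p4=1) → (p0=4, p1=1, p2=0, p3=4, p4=1)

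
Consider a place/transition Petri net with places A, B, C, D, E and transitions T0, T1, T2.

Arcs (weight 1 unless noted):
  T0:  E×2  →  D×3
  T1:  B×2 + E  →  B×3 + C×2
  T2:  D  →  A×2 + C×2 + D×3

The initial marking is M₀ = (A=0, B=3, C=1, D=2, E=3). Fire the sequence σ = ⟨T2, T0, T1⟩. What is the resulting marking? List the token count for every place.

step 1: fire T2:  (A=0, B=3, C=1, D=2, E=3) → (A=2, B=3, C=3, D=4, E=3)
step 2: fire T0:  (A=2, B=3, C=3, D=4, E=3) → (A=2, B=3, C=3, D=7, E=1)
step 3: fire T1:  (A=2, B=3, C=3, D=7, E=1) → (A=2, B=4, C=5, D=7, E=0)

(A=2, B=4, C=5, D=7, E=0)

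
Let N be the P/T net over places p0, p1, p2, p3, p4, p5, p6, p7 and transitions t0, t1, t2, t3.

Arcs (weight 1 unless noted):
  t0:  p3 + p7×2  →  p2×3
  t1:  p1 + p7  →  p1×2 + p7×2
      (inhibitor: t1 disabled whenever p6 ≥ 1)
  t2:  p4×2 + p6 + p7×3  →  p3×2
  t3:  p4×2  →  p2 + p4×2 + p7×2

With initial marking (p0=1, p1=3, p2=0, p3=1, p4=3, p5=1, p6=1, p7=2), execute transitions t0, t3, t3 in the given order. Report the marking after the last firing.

step 1: fire t0:  (p0=1, p1=3, p2=0, p3=1, p4=3, p5=1, p6=1, p7=2) → (p0=1, p1=3, p2=3, p3=0, p4=3, p5=1, p6=1, p7=0)
step 2: fire t3:  (p0=1, p1=3, p2=3, p3=0, p4=3, p5=1, p6=1, p7=0) → (p0=1, p1=3, p2=4, p3=0, p4=3, p5=1, p6=1, p7=2)
step 3: fire t3:  (p0=1, p1=3, p2=4, p3=0, p4=3, p5=1, p6=1, p7=2) → (p0=1, p1=3, p2=5, p3=0, p4=3, p5=1, p6=1, p7=4)

(p0=1, p1=3, p2=5, p3=0, p4=3, p5=1, p6=1, p7=4)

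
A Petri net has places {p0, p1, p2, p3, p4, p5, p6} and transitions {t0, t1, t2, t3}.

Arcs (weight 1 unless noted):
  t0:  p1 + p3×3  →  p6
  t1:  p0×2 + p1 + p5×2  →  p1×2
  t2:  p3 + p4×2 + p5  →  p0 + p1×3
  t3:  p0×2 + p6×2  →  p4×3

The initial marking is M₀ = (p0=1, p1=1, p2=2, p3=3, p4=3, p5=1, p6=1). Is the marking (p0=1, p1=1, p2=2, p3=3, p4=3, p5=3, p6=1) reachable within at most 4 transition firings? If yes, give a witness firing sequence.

depth 0: 1 marking
depth 1: 3 markings reached so far
depth 2: 3 markings reached so far
(frontier empty at depth 2; search complete)
target is not among the 3 markings reachable within 4 steps

NO — not reachable within 4 firings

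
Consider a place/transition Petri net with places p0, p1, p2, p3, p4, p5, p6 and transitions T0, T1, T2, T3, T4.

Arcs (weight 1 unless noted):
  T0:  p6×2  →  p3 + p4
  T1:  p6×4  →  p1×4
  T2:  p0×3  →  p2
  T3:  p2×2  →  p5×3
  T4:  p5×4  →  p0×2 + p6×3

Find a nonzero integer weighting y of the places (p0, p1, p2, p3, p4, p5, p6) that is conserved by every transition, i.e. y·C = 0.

Incidence matrix C (rows=places, cols=transitions):
       T0   T1   T2   T3   T4
   p0   0    0   -3    0    2
   p1   0    4    0    0    0
   p2   0    0    1   -2    0
   p3   1    0    0    0    0
   p4   1    0    0    0    0
   p5   0    0    0    3   -4
   p6  -2   -4    0    0    3

Candidate y = [0, 0, 0, 1, -1, 0, 0]; check y·C column-wise:
  col T0: 1·1 + -1·1 + 0·-2 = 0
  col T1: 0·4 + 1·0 + -1·0 + 0·-4 = 0
  col T2: 0·-3 + 0·1 + 1·0 + -1·0 = 0
  col T3: 0·-2 + 1·0 + -1·0 + 0·3 = 0
  col T4: 0·2 + 1·0 + -1·0 + 0·-4 + 0·3 = 0

y = (p0:0, p1:0, p2:0, p3:1, p4:-1, p5:0, p6:0)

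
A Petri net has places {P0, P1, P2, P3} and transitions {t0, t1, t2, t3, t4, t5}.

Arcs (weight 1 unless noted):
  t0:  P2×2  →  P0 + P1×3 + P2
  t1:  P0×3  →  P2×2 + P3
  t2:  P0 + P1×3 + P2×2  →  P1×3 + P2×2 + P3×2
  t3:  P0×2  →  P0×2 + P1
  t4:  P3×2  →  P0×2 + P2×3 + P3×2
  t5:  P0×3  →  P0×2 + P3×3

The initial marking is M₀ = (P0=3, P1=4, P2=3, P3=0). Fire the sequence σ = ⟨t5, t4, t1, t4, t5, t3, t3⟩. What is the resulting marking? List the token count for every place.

step 1: fire t5:  (P0=3, P1=4, P2=3, P3=0) → (P0=2, P1=4, P2=3, P3=3)
step 2: fire t4:  (P0=2, P1=4, P2=3, P3=3) → (P0=4, P1=4, P2=6, P3=3)
step 3: fire t1:  (P0=4, P1=4, P2=6, P3=3) → (P0=1, P1=4, P2=8, P3=4)
step 4: fire t4:  (P0=1, P1=4, P2=8, P3=4) → (P0=3, P1=4, P2=11, P3=4)
step 5: fire t5:  (P0=3, P1=4, P2=11, P3=4) → (P0=2, P1=4, P2=11, P3=7)
step 6: fire t3:  (P0=2, P1=4, P2=11, P3=7) → (P0=2, P1=5, P2=11, P3=7)
step 7: fire t3:  (P0=2, P1=5, P2=11, P3=7) → (P0=2, P1=6, P2=11, P3=7)

(P0=2, P1=6, P2=11, P3=7)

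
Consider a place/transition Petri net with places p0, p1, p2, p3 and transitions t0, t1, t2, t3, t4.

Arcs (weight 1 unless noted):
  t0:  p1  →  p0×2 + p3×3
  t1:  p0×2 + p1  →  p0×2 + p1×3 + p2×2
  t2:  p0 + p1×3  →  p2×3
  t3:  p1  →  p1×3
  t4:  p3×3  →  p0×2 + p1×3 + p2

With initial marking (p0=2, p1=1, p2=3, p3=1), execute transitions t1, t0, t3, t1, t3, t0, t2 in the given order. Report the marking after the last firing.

step 1: fire t1:  (p0=2, p1=1, p2=3, p3=1) → (p0=2, p1=3, p2=5, p3=1)
step 2: fire t0:  (p0=2, p1=3, p2=5, p3=1) → (p0=4, p1=2, p2=5, p3=4)
step 3: fire t3:  (p0=4, p1=2, p2=5, p3=4) → (p0=4, p1=4, p2=5, p3=4)
step 4: fire t1:  (p0=4, p1=4, p2=5, p3=4) → (p0=4, p1=6, p2=7, p3=4)
step 5: fire t3:  (p0=4, p1=6, p2=7, p3=4) → (p0=4, p1=8, p2=7, p3=4)
step 6: fire t0:  (p0=4, p1=8, p2=7, p3=4) → (p0=6, p1=7, p2=7, p3=7)
step 7: fire t2:  (p0=6, p1=7, p2=7, p3=7) → (p0=5, p1=4, p2=10, p3=7)

(p0=5, p1=4, p2=10, p3=7)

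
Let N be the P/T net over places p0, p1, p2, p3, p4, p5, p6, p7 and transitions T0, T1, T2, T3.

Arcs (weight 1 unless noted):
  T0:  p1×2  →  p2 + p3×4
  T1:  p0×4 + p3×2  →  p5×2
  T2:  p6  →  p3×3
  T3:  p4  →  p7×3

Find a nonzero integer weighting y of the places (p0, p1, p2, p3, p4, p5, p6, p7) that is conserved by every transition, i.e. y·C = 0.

y = (p0:0, p1:1, p2:2, p3:0, p4:0, p5:0, p6:0, p7:0)

Incidence matrix C (rows=places, cols=transitions):
       T0   T1   T2   T3
   p0   0   -4    0    0
   p1  -2    0    0    0
   p2   1    0    0    0
   p3   4   -2    3    0
   p4   0    0    0   -1
   p5   0    2    0    0
   p6   0    0   -1    0
   p7   0    0    0    3

Candidate y = [0, 1, 2, 0, 0, 0, 0, 0]; check y·C column-wise:
  col T0: 1·-2 + 2·1 + 0·4 = 0
  col T1: 0·-4 + 1·0 + 2·0 + 0·-2 + 0·2 = 0
  col T2: 1·0 + 2·0 + 0·3 + 0·-1 = 0
  col T3: 1·0 + 2·0 + 0·-1 + 0·3 = 0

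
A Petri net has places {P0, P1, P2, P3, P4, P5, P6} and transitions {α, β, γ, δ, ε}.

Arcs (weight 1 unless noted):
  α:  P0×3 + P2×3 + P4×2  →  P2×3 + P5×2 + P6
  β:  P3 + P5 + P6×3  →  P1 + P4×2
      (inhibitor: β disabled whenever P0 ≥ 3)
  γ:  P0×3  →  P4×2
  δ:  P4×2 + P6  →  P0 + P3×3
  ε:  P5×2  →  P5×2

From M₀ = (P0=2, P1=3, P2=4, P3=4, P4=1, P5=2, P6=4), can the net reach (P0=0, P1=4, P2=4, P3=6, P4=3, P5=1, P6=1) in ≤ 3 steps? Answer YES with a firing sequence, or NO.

NO — not reachable within 3 firings

depth 0: 1 marking
depth 1: 2 markings reached so far
depth 2: 3 markings reached so far
depth 3: 4 markings reached so far
target is not among the 4 markings reachable within 3 steps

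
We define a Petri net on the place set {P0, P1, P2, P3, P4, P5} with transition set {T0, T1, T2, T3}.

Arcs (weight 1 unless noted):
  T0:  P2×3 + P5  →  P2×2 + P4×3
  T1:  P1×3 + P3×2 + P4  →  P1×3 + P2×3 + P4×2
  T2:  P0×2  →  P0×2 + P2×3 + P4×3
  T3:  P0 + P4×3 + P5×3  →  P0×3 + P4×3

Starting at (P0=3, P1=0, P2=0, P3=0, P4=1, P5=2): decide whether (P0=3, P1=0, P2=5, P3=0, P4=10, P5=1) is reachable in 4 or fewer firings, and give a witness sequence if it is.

step 1: fire T2:  (P0=3, P1=0, P2=0, P3=0, P4=1, P5=2) → (P0=3, P1=0, P2=3, P3=0, P4=4, P5=2)
step 2: fire T0:  (P0=3, P1=0, P2=3, P3=0, P4=4, P5=2) → (P0=3, P1=0, P2=2, P3=0, P4=7, P5=1)
step 3: fire T2:  (P0=3, P1=0, P2=2, P3=0, P4=7, P5=1) → (P0=3, P1=0, P2=5, P3=0, P4=10, P5=1)

YES — reachable via ⟨T2, T0, T2⟩ (3 firings)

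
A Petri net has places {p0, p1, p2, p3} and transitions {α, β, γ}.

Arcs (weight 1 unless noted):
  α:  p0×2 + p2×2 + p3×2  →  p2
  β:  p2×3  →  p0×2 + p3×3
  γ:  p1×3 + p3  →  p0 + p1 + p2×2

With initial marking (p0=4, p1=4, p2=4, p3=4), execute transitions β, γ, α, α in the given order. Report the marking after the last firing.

step 1: fire β:  (p0=4, p1=4, p2=4, p3=4) → (p0=6, p1=4, p2=1, p3=7)
step 2: fire γ:  (p0=6, p1=4, p2=1, p3=7) → (p0=7, p1=2, p2=3, p3=6)
step 3: fire α:  (p0=7, p1=2, p2=3, p3=6) → (p0=5, p1=2, p2=2, p3=4)
step 4: fire α:  (p0=5, p1=2, p2=2, p3=4) → (p0=3, p1=2, p2=1, p3=2)

(p0=3, p1=2, p2=1, p3=2)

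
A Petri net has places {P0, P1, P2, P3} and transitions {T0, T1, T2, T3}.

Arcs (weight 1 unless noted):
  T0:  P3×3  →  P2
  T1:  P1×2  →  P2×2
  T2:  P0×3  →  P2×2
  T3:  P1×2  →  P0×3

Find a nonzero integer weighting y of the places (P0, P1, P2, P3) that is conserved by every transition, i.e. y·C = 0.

y = (P0:2, P1:3, P2:3, P3:1)

Incidence matrix C (rows=places, cols=transitions):
       T0   T1   T2   T3
   P0   0    0   -3    3
   P1   0   -2    0   -2
   P2   1    2    2    0
   P3  -3    0    0    0

Candidate y = [2, 3, 3, 1]; check y·C column-wise:
  col T0: 2·0 + 3·0 + 3·1 + 1·-3 = 0
  col T1: 2·0 + 3·-2 + 3·2 + 1·0 = 0
  col T2: 2·-3 + 3·0 + 3·2 + 1·0 = 0
  col T3: 2·3 + 3·-2 + 3·0 + 1·0 = 0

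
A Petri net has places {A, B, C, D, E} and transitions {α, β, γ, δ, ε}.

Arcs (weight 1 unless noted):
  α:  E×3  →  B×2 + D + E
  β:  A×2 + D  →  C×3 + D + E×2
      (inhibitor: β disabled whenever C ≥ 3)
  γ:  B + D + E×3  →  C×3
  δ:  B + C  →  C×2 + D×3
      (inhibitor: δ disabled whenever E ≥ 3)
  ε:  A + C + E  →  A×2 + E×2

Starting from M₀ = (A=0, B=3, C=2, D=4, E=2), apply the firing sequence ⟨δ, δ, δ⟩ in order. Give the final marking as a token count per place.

(A=0, B=0, C=5, D=13, E=2)

step 1: fire δ:  (A=0, B=3, C=2, D=4, E=2) → (A=0, B=2, C=3, D=7, E=2)
step 2: fire δ:  (A=0, B=2, C=3, D=7, E=2) → (A=0, B=1, C=4, D=10, E=2)
step 3: fire δ:  (A=0, B=1, C=4, D=10, E=2) → (A=0, B=0, C=5, D=13, E=2)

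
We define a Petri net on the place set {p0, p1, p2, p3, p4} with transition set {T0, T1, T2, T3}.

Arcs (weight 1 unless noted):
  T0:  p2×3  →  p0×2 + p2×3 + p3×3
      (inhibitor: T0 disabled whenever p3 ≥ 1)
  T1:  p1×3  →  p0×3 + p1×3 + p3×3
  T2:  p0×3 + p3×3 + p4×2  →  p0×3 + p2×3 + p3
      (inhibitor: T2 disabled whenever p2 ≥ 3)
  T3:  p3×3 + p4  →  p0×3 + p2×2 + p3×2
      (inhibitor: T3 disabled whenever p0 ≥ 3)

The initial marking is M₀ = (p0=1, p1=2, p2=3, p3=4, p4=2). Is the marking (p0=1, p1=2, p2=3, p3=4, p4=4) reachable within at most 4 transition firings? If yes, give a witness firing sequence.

NO — not reachable within 4 firings

depth 0: 1 marking
depth 1: 2 markings reached so far
depth 2: 2 markings reached so far
(frontier empty at depth 2; search complete)
target is not among the 2 markings reachable within 4 steps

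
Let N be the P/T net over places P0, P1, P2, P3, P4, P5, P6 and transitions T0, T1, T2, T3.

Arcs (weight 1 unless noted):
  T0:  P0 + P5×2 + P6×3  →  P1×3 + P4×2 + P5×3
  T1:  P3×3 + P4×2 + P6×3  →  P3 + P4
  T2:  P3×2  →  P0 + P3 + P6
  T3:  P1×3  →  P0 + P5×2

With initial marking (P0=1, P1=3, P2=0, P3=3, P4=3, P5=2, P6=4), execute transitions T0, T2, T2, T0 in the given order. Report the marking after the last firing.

(P0=1, P1=9, P2=0, P3=1, P4=7, P5=4, P6=0)

step 1: fire T0:  (P0=1, P1=3, P2=0, P3=3, P4=3, P5=2, P6=4) → (P0=0, P1=6, P2=0, P3=3, P4=5, P5=3, P6=1)
step 2: fire T2:  (P0=0, P1=6, P2=0, P3=3, P4=5, P5=3, P6=1) → (P0=1, P1=6, P2=0, P3=2, P4=5, P5=3, P6=2)
step 3: fire T2:  (P0=1, P1=6, P2=0, P3=2, P4=5, P5=3, P6=2) → (P0=2, P1=6, P2=0, P3=1, P4=5, P5=3, P6=3)
step 4: fire T0:  (P0=2, P1=6, P2=0, P3=1, P4=5, P5=3, P6=3) → (P0=1, P1=9, P2=0, P3=1, P4=7, P5=4, P6=0)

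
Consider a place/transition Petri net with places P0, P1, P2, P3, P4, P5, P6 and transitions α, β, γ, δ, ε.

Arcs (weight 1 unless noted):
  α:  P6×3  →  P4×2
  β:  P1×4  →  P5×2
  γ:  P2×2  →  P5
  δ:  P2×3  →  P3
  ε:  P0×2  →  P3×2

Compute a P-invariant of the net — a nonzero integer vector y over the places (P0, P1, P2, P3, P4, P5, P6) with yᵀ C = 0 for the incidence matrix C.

Incidence matrix C (rows=places, cols=transitions):
        α    β    γ    δ    ε
   P0   0    0    0    0   -2
   P1   0   -4    0    0    0
   P2   0    0   -2   -3    0
   P3   0    0    0    1    2
   P4   2    0    0    0    0
   P5   0    2    1    0    0
   P6  -3    0    0    0    0

Candidate y = [3, 1, 1, 3, 0, 2, 0]; check y·C column-wise:
  col α: 3·0 + 1·0 + 1·0 + 3·0 + 0·2 + 2·0 + 0·-3 = 0
  col β: 3·0 + 1·-4 + 1·0 + 3·0 + 2·2 = 0
  col γ: 3·0 + 1·0 + 1·-2 + 3·0 + 2·1 = 0
  col δ: 3·0 + 1·0 + 1·-3 + 3·1 + 2·0 = 0
  col ε: 3·-2 + 1·0 + 1·0 + 3·2 + 2·0 = 0

y = (P0:3, P1:1, P2:1, P3:3, P4:0, P5:2, P6:0)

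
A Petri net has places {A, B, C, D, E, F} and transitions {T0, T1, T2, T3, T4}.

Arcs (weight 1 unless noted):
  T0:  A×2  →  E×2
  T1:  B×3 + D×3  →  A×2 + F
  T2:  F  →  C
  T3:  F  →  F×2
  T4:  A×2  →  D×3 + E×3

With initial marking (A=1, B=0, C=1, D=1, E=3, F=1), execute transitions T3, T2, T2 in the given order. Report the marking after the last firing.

step 1: fire T3:  (A=1, B=0, C=1, D=1, E=3, F=1) → (A=1, B=0, C=1, D=1, E=3, F=2)
step 2: fire T2:  (A=1, B=0, C=1, D=1, E=3, F=2) → (A=1, B=0, C=2, D=1, E=3, F=1)
step 3: fire T2:  (A=1, B=0, C=2, D=1, E=3, F=1) → (A=1, B=0, C=3, D=1, E=3, F=0)

(A=1, B=0, C=3, D=1, E=3, F=0)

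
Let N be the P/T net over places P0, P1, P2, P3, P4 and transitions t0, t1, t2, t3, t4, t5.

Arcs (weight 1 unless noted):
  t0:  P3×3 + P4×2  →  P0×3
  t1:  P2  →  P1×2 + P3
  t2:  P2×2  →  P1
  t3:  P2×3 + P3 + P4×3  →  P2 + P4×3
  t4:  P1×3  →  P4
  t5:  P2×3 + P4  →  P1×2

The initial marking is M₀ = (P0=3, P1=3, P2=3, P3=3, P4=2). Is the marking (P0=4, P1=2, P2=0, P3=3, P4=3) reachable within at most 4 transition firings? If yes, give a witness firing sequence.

NO — not reachable within 4 firings

depth 0: 1 marking
depth 1: 6 markings reached so far
depth 2: 15 markings reached so far
depth 3: 24 markings reached so far
depth 4: 31 markings reached so far
target is not among the 31 markings reachable within 4 steps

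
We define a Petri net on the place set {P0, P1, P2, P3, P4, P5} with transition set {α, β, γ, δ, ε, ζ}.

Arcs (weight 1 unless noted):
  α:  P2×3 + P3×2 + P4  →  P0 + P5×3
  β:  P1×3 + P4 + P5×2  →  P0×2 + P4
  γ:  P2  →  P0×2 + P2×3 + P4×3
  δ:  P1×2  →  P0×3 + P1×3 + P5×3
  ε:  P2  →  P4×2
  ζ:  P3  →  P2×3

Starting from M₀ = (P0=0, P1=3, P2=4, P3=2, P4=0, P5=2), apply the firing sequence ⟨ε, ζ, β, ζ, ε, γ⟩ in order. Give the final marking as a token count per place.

(P0=4, P1=0, P2=10, P3=0, P4=7, P5=0)

step 1: fire ε:  (P0=0, P1=3, P2=4, P3=2, P4=0, P5=2) → (P0=0, P1=3, P2=3, P3=2, P4=2, P5=2)
step 2: fire ζ:  (P0=0, P1=3, P2=3, P3=2, P4=2, P5=2) → (P0=0, P1=3, P2=6, P3=1, P4=2, P5=2)
step 3: fire β:  (P0=0, P1=3, P2=6, P3=1, P4=2, P5=2) → (P0=2, P1=0, P2=6, P3=1, P4=2, P5=0)
step 4: fire ζ:  (P0=2, P1=0, P2=6, P3=1, P4=2, P5=0) → (P0=2, P1=0, P2=9, P3=0, P4=2, P5=0)
step 5: fire ε:  (P0=2, P1=0, P2=9, P3=0, P4=2, P5=0) → (P0=2, P1=0, P2=8, P3=0, P4=4, P5=0)
step 6: fire γ:  (P0=2, P1=0, P2=8, P3=0, P4=4, P5=0) → (P0=4, P1=0, P2=10, P3=0, P4=7, P5=0)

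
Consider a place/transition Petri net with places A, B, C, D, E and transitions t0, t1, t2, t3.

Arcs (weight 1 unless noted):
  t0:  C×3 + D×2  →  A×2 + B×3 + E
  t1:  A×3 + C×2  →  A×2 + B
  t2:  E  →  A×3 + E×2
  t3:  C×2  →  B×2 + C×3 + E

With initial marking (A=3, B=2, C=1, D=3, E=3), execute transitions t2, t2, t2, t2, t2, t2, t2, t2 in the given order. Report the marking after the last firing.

step 1: fire t2:  (A=3, B=2, C=1, D=3, E=3) → (A=6, B=2, C=1, D=3, E=4)
step 2: fire t2:  (A=6, B=2, C=1, D=3, E=4) → (A=9, B=2, C=1, D=3, E=5)
step 3: fire t2:  (A=9, B=2, C=1, D=3, E=5) → (A=12, B=2, C=1, D=3, E=6)
step 4: fire t2:  (A=12, B=2, C=1, D=3, E=6) → (A=15, B=2, C=1, D=3, E=7)
step 5: fire t2:  (A=15, B=2, C=1, D=3, E=7) → (A=18, B=2, C=1, D=3, E=8)
step 6: fire t2:  (A=18, B=2, C=1, D=3, E=8) → (A=21, B=2, C=1, D=3, E=9)
step 7: fire t2:  (A=21, B=2, C=1, D=3, E=9) → (A=24, B=2, C=1, D=3, E=10)
step 8: fire t2:  (A=24, B=2, C=1, D=3, E=10) → (A=27, B=2, C=1, D=3, E=11)

(A=27, B=2, C=1, D=3, E=11)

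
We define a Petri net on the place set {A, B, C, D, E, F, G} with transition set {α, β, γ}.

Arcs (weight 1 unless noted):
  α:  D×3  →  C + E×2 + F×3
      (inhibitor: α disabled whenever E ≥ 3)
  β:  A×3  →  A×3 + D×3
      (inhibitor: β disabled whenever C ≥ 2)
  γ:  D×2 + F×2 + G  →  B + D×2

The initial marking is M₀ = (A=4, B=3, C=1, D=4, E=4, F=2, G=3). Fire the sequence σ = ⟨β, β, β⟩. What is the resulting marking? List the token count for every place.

step 1: fire β:  (A=4, B=3, C=1, D=4, E=4, F=2, G=3) → (A=4, B=3, C=1, D=7, E=4, F=2, G=3)
step 2: fire β:  (A=4, B=3, C=1, D=7, E=4, F=2, G=3) → (A=4, B=3, C=1, D=10, E=4, F=2, G=3)
step 3: fire β:  (A=4, B=3, C=1, D=10, E=4, F=2, G=3) → (A=4, B=3, C=1, D=13, E=4, F=2, G=3)

(A=4, B=3, C=1, D=13, E=4, F=2, G=3)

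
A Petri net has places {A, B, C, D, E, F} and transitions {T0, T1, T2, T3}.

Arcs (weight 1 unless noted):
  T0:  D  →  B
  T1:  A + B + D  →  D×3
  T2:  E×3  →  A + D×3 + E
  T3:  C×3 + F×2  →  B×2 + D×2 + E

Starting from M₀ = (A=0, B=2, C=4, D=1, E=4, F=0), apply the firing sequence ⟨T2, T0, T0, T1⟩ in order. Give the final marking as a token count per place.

step 1: fire T2:  (A=0, B=2, C=4, D=1, E=4, F=0) → (A=1, B=2, C=4, D=4, E=2, F=0)
step 2: fire T0:  (A=1, B=2, C=4, D=4, E=2, F=0) → (A=1, B=3, C=4, D=3, E=2, F=0)
step 3: fire T0:  (A=1, B=3, C=4, D=3, E=2, F=0) → (A=1, B=4, C=4, D=2, E=2, F=0)
step 4: fire T1:  (A=1, B=4, C=4, D=2, E=2, F=0) → (A=0, B=3, C=4, D=4, E=2, F=0)

(A=0, B=3, C=4, D=4, E=2, F=0)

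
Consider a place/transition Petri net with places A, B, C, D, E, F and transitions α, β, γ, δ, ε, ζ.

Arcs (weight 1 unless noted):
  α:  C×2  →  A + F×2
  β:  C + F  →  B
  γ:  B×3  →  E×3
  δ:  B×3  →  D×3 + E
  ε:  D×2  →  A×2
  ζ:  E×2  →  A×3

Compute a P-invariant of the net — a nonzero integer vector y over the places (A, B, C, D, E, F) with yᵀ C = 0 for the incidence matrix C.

Incidence matrix C (rows=places, cols=transitions):
        α    β    γ    δ    ε    ζ
    A   1    0    0    0    2    3
    B   0    1   -3   -3    0    0
    C  -2   -1    0    0    0    0
    D   0    0    0    3   -2    0
    E   0    0    3    1    0   -2
    F   2   -1    0    0    0    0

Candidate y = [2, 3, 2, 2, 3, 1]; check y·C column-wise:
  col α: 2·1 + 3·0 + 2·-2 + 2·0 + 3·0 + 1·2 = 0
  col β: 2·0 + 3·1 + 2·-1 + 2·0 + 3·0 + 1·-1 = 0
  col γ: 2·0 + 3·-3 + 2·0 + 2·0 + 3·3 + 1·0 = 0
  col δ: 2·0 + 3·-3 + 2·0 + 2·3 + 3·1 + 1·0 = 0
  col ε: 2·2 + 3·0 + 2·0 + 2·-2 + 3·0 + 1·0 = 0
  col ζ: 2·3 + 3·0 + 2·0 + 2·0 + 3·-2 + 1·0 = 0

y = (A:2, B:3, C:2, D:2, E:3, F:1)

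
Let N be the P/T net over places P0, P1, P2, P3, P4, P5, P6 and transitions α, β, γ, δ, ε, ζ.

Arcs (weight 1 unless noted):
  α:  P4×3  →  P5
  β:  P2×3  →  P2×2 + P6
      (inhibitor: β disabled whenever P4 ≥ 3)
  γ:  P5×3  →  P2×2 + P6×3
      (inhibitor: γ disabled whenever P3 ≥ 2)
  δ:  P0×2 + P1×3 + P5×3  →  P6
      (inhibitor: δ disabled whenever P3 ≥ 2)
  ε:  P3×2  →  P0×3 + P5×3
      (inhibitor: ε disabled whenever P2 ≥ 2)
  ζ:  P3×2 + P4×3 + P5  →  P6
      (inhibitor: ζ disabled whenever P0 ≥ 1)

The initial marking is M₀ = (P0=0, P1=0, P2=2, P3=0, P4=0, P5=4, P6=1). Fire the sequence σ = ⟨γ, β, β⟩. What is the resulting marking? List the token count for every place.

(P0=0, P1=0, P2=2, P3=0, P4=0, P5=1, P6=6)

step 1: fire γ:  (P0=0, P1=0, P2=2, P3=0, P4=0, P5=4, P6=1) → (P0=0, P1=0, P2=4, P3=0, P4=0, P5=1, P6=4)
step 2: fire β:  (P0=0, P1=0, P2=4, P3=0, P4=0, P5=1, P6=4) → (P0=0, P1=0, P2=3, P3=0, P4=0, P5=1, P6=5)
step 3: fire β:  (P0=0, P1=0, P2=3, P3=0, P4=0, P5=1, P6=5) → (P0=0, P1=0, P2=2, P3=0, P4=0, P5=1, P6=6)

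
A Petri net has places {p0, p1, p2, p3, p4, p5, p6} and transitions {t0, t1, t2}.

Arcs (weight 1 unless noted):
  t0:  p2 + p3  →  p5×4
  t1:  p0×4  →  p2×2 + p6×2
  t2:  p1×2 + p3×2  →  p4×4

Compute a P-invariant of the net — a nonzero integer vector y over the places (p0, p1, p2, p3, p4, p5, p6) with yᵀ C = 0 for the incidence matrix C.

Incidence matrix C (rows=places, cols=transitions):
       t0   t1   t2
   p0   0   -4    0
   p1   0    0   -2
   p2  -1    2    0
   p3  -1    0   -2
   p4   0    0    4
   p5   4    0    0
   p6   0    2    0

Candidate y = [1, 2, 2, -2, 0, 0, 0]; check y·C column-wise:
  col t0: 1·0 + 2·0 + 2·-1 + -2·-1 + 0·4 = 0
  col t1: 1·-4 + 2·0 + 2·2 + -2·0 + 0·2 = 0
  col t2: 1·0 + 2·-2 + 2·0 + -2·-2 + 0·4 = 0

y = (p0:1, p1:2, p2:2, p3:-2, p4:0, p5:0, p6:0)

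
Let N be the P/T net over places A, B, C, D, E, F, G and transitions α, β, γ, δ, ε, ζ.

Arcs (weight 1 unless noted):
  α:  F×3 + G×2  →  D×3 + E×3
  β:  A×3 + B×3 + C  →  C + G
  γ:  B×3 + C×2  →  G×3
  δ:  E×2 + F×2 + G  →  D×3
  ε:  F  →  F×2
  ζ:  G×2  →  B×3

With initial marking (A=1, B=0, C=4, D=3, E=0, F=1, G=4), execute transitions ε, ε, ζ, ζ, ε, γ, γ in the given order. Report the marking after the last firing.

(A=1, B=0, C=0, D=3, E=0, F=4, G=6)

step 1: fire ε:  (A=1, B=0, C=4, D=3, E=0, F=1, G=4) → (A=1, B=0, C=4, D=3, E=0, F=2, G=4)
step 2: fire ε:  (A=1, B=0, C=4, D=3, E=0, F=2, G=4) → (A=1, B=0, C=4, D=3, E=0, F=3, G=4)
step 3: fire ζ:  (A=1, B=0, C=4, D=3, E=0, F=3, G=4) → (A=1, B=3, C=4, D=3, E=0, F=3, G=2)
step 4: fire ζ:  (A=1, B=3, C=4, D=3, E=0, F=3, G=2) → (A=1, B=6, C=4, D=3, E=0, F=3, G=0)
step 5: fire ε:  (A=1, B=6, C=4, D=3, E=0, F=3, G=0) → (A=1, B=6, C=4, D=3, E=0, F=4, G=0)
step 6: fire γ:  (A=1, B=6, C=4, D=3, E=0, F=4, G=0) → (A=1, B=3, C=2, D=3, E=0, F=4, G=3)
step 7: fire γ:  (A=1, B=3, C=2, D=3, E=0, F=4, G=3) → (A=1, B=0, C=0, D=3, E=0, F=4, G=6)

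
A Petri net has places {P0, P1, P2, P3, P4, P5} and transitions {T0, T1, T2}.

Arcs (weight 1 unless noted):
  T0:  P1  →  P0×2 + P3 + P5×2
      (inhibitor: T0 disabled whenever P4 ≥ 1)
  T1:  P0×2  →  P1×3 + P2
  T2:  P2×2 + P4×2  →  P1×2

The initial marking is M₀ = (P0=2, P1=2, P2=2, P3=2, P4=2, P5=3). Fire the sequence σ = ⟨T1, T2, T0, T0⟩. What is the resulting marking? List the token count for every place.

(P0=4, P1=5, P2=1, P3=4, P4=0, P5=7)

step 1: fire T1:  (P0=2, P1=2, P2=2, P3=2, P4=2, P5=3) → (P0=0, P1=5, P2=3, P3=2, P4=2, P5=3)
step 2: fire T2:  (P0=0, P1=5, P2=3, P3=2, P4=2, P5=3) → (P0=0, P1=7, P2=1, P3=2, P4=0, P5=3)
step 3: fire T0:  (P0=0, P1=7, P2=1, P3=2, P4=0, P5=3) → (P0=2, P1=6, P2=1, P3=3, P4=0, P5=5)
step 4: fire T0:  (P0=2, P1=6, P2=1, P3=3, P4=0, P5=5) → (P0=4, P1=5, P2=1, P3=4, P4=0, P5=7)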